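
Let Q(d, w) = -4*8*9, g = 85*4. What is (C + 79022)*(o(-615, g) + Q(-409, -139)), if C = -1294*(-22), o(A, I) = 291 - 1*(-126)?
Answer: 13866210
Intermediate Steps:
g = 340
o(A, I) = 417 (o(A, I) = 291 + 126 = 417)
Q(d, w) = -288 (Q(d, w) = -32*9 = -288)
C = 28468
(C + 79022)*(o(-615, g) + Q(-409, -139)) = (28468 + 79022)*(417 - 288) = 107490*129 = 13866210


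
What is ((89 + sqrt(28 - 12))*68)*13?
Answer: 82212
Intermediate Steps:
((89 + sqrt(28 - 12))*68)*13 = ((89 + sqrt(16))*68)*13 = ((89 + 4)*68)*13 = (93*68)*13 = 6324*13 = 82212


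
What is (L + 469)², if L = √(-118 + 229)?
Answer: (469 + √111)² ≈ 2.2995e+5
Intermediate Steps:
L = √111 ≈ 10.536
(L + 469)² = (√111 + 469)² = (469 + √111)²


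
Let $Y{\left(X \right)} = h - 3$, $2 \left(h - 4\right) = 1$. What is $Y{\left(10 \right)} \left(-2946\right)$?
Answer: $-4419$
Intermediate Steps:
$h = \frac{9}{2}$ ($h = 4 + \frac{1}{2} \cdot 1 = 4 + \frac{1}{2} = \frac{9}{2} \approx 4.5$)
$Y{\left(X \right)} = \frac{3}{2}$ ($Y{\left(X \right)} = \frac{9}{2} - 3 = \frac{3}{2}$)
$Y{\left(10 \right)} \left(-2946\right) = \frac{3}{2} \left(-2946\right) = -4419$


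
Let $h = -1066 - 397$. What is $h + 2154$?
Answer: $691$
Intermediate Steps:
$h = -1463$
$h + 2154 = -1463 + 2154 = 691$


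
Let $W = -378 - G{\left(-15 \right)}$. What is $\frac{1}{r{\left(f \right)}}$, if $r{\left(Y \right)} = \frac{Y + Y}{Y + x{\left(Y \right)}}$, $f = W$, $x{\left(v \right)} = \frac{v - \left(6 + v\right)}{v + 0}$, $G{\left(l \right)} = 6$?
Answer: $\frac{24575}{49152} \approx 0.49998$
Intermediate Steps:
$x{\left(v \right)} = - \frac{6}{v}$
$W = -384$ ($W = -378 - 6 = -384$)
$f = -384$
$r{\left(Y \right)} = \frac{2 Y}{Y - \frac{6}{Y}}$ ($r{\left(Y \right)} = \frac{Y + Y}{Y - \frac{6}{Y}} = \frac{2 Y}{Y - \frac{6}{Y}}$)
$\frac{1}{r{\left(f \right)}} = \frac{1}{2 \left(-384\right)^{2} \frac{1}{-6 + \left(-384\right)^{2}}} = \frac{1}{2 \cdot 147456 \frac{1}{-6 + 147456}} = \frac{1}{2 \cdot 147456 \cdot \frac{1}{147450}} = \frac{1}{\frac{49152}{24575}} = \frac{24575}{49152}$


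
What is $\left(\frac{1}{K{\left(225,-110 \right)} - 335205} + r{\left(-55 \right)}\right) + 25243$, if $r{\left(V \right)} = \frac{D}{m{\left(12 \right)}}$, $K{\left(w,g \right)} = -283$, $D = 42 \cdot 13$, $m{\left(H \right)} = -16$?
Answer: $\frac{8457275055}{335488} \approx 25209.0$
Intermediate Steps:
$D = 546$
$r{\left(V \right)} = - \frac{273}{8}$ ($r{\left(V \right)} = \frac{546}{-16} = 546 \left(- \frac{1}{16}\right) = - \frac{273}{8}$)
$\left(\frac{1}{K{\left(225,-110 \right)} - 335205} + r{\left(-55 \right)}\right) + 25243 = \left(\frac{1}{-283 - 335205} - \frac{273}{8}\right) + 25243 = \left(\frac{1}{-335488} - \frac{273}{8}\right) + 25243 = \left(- \frac{1}{335488} - \frac{273}{8}\right) + 25243 = - \frac{11448529}{335488} + 25243 = \frac{8457275055}{335488}$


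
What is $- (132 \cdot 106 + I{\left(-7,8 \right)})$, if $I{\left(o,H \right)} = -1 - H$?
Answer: $-13983$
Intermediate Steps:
$- (132 \cdot 106 + I{\left(-7,8 \right)}) = - (132 \cdot 106 - 9) = - (13992 - 9) = \left(-1\right) 13983 = -13983$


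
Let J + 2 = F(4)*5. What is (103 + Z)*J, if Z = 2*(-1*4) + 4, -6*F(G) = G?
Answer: -528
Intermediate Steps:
F(G) = -G/6
Z = -4 (Z = 2*(-4) + 4 = -8 + 4 = -4)
J = -16/3 (J = -2 - ⅙*4*5 = -2 - ⅔*5 = -2 - 10/3 = -16/3 ≈ -5.3333)
(103 + Z)*J = (103 - 4)*(-16/3) = 99*(-16/3) = -528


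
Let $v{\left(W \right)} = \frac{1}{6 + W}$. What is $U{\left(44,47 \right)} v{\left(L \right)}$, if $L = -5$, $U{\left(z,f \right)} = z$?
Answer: $44$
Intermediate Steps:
$U{\left(44,47 \right)} v{\left(L \right)} = \frac{44}{6 - 5} = \frac{44}{1} = 44 \cdot 1 = 44$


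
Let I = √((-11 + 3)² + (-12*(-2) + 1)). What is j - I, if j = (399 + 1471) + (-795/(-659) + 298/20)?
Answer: 12429441/6590 - √89 ≈ 1876.7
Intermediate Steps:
j = 12429441/6590 (j = 1870 + (-795*(-1/659) + 298*(1/20)) = 1870 + (795/659 + 149/10) = 1870 + 106141/6590 = 12429441/6590 ≈ 1886.1)
I = √89 (I = √((-8)² + (24 + 1)) = √(64 + 25) = √89 ≈ 9.4340)
j - I = 12429441/6590 - √89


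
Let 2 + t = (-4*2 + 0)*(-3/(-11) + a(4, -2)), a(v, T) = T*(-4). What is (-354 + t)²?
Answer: 21566736/121 ≈ 1.7824e+5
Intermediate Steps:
a(v, T) = -4*T
t = -750/11 (t = -2 + (-4*2 + 0)*(-3/(-11) - 4*(-2)) = -2 + (-8 + 0)*(-3*(-1/11) + 8) = -2 - 8*(3/11 + 8) = -2 - 8*91/11 = -2 - 728/11 = -750/11 ≈ -68.182)
(-354 + t)² = (-354 - 750/11)² = (-4644/11)² = 21566736/121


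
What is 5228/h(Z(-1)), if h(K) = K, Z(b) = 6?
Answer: 2614/3 ≈ 871.33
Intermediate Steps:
5228/h(Z(-1)) = 5228/6 = 5228*(⅙) = 2614/3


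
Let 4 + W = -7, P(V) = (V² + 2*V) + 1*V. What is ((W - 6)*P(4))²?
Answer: 226576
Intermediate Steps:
P(V) = V² + 3*V (P(V) = (V² + 2*V) + V = V² + 3*V)
W = -11 (W = -4 - 7 = -11)
((W - 6)*P(4))² = ((-11 - 6)*(4*(3 + 4)))² = (-68*7)² = (-17*28)² = (-476)² = 226576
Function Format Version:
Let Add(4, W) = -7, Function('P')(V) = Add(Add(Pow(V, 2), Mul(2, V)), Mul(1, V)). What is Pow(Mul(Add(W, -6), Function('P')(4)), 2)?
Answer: 226576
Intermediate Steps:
Function('P')(V) = Add(Pow(V, 2), Mul(3, V)) (Function('P')(V) = Add(Add(Pow(V, 2), Mul(2, V)), V) = Add(Pow(V, 2), Mul(3, V)))
W = -11 (W = Add(-4, -7) = -11)
Pow(Mul(Add(W, -6), Function('P')(4)), 2) = Pow(Mul(Add(-11, -6), Mul(4, Add(3, 4))), 2) = Pow(Mul(-17, Mul(4, 7)), 2) = Pow(Mul(-17, 28), 2) = Pow(-476, 2) = 226576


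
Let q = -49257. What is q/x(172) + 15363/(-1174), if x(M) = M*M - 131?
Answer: -510314157/34577822 ≈ -14.758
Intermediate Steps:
x(M) = -131 + M² (x(M) = M² - 131 = -131 + M²)
q/x(172) + 15363/(-1174) = -49257/(-131 + 172²) + 15363/(-1174) = -49257/(-131 + 29584) + 15363*(-1/1174) = -49257/29453 - 15363/1174 = -510314157/34577822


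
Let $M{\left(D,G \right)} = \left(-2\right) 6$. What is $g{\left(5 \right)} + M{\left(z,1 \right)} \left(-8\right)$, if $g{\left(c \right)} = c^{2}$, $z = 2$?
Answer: $121$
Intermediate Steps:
$M{\left(D,G \right)} = -12$
$g{\left(5 \right)} + M{\left(z,1 \right)} \left(-8\right) = 5^{2} - -96 = 25 + 96 = 121$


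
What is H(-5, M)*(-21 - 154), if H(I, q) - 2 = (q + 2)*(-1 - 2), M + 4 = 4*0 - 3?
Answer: -2975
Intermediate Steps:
M = -7 (M = -4 + (4*0 - 3) = -4 + (0 - 3) = -4 - 3 = -7)
H(I, q) = -4 - 3*q (H(I, q) = 2 + (q + 2)*(-1 - 2) = 2 + (2 + q)*(-3) = 2 + (-6 - 3*q) = -4 - 3*q)
H(-5, M)*(-21 - 154) = (-4 - 3*(-7))*(-21 - 154) = (-4 + 21)*(-175) = 17*(-175) = -2975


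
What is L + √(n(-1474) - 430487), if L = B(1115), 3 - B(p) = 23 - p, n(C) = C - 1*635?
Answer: 1095 + 2*I*√108149 ≈ 1095.0 + 657.72*I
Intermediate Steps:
n(C) = -635 + C (n(C) = C - 635 = -635 + C)
B(p) = -20 + p (B(p) = 3 - (23 - p) = 3 + (-23 + p) = -20 + p)
L = 1095 (L = -20 + 1115 = 1095)
L + √(n(-1474) - 430487) = 1095 + √((-635 - 1474) - 430487) = 1095 + √(-2109 - 430487) = 1095 + √(-432596) = 1095 + 2*I*√108149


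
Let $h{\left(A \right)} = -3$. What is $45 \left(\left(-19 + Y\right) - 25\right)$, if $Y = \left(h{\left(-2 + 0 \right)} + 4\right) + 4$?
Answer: $-1755$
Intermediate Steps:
$Y = 5$ ($Y = \left(-3 + 4\right) + 4 = 1 + 4 = 5$)
$45 \left(\left(-19 + Y\right) - 25\right) = 45 \left(\left(-19 + 5\right) - 25\right) = 45 \left(-14 - 25\right) = 45 \left(-39\right) = -1755$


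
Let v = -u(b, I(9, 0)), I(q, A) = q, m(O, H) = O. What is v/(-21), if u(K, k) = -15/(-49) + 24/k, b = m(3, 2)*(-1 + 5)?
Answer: 437/3087 ≈ 0.14156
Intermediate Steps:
b = 12 (b = 3*(-1 + 5) = 3*4 = 12)
u(K, k) = 15/49 + 24/k (u(K, k) = -15*(-1/49) + 24/k = 15/49 + 24/k)
v = -437/147 (v = -(15/49 + 24/9) = -(15/49 + 24*(⅑)) = -(15/49 + 8/3) = -1*437/147 = -437/147 ≈ -2.9728)
v/(-21) = -437/147/(-21) = -437/147*(-1/21) = 437/3087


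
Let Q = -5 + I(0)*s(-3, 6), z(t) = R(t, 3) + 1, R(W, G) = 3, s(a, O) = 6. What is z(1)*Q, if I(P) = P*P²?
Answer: -20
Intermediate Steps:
I(P) = P³
z(t) = 4 (z(t) = 3 + 1 = 4)
Q = -5 (Q = -5 + 0³*6 = -5 + 0*6 = -5 + 0 = -5)
z(1)*Q = 4*(-5) = -20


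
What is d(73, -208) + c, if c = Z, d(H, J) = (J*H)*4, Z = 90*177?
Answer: -44806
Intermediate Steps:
Z = 15930
d(H, J) = 4*H*J (d(H, J) = (H*J)*4 = 4*H*J)
c = 15930
d(73, -208) + c = 4*73*(-208) + 15930 = -60736 + 15930 = -44806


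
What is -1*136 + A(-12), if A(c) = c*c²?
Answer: -1864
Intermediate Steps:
A(c) = c³
-1*136 + A(-12) = -1*136 + (-12)³ = -136 - 1728 = -1864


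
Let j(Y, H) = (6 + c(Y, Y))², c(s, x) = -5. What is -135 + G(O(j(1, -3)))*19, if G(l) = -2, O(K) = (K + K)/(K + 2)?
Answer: -173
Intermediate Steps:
j(Y, H) = 1 (j(Y, H) = (6 - 5)² = 1² = 1)
O(K) = 2*K/(2 + K) (O(K) = (2*K)/(2 + K) = 2*K/(2 + K))
-135 + G(O(j(1, -3)))*19 = -135 - 2*19 = -135 - 38 = -173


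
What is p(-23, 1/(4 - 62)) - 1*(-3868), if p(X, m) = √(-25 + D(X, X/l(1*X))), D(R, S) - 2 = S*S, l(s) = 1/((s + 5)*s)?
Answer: 3868 + √90668461 ≈ 13390.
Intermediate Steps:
l(s) = 1/(s*(5 + s)) (l(s) = 1/((5 + s)*s) = 1/(s*(5 + s)))
D(R, S) = 2 + S² (D(R, S) = 2 + S*S = 2 + S²)
p(X, m) = √(-23 + X⁴*(5 + X)²) (p(X, m) = √(-25 + (2 + (X/((1/(((1*X))*(5 + 1*X)))))²)) = √(-25 + (2 + (X/((1/(X*(5 + X)))))²)) = √(-25 + (2 + (X*(X*(5 + X)))²)) = √(-25 + (2 + (X²*(5 + X))²)) = √(-25 + (2 + X⁴*(5 + X)²)) = √(-23 + X⁴*(5 + X)²))
p(-23, 1/(4 - 62)) - 1*(-3868) = √(-23 + (-23)⁴*(5 - 23)²) - 1*(-3868) = √(-23 + 279841*(-18)²) + 3868 = √(-23 + 279841*324) + 3868 = √(-23 + 90668484) + 3868 = √90668461 + 3868 = 3868 + √90668461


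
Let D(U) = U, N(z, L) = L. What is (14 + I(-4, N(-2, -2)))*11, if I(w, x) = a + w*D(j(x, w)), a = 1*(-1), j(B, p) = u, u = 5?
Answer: -77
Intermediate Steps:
j(B, p) = 5
a = -1
I(w, x) = -1 + 5*w (I(w, x) = -1 + w*5 = -1 + 5*w)
(14 + I(-4, N(-2, -2)))*11 = (14 + (-1 + 5*(-4)))*11 = (14 + (-1 - 20))*11 = (14 - 21)*11 = -7*11 = -77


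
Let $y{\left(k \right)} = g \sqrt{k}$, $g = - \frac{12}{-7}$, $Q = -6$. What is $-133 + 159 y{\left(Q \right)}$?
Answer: $-133 + \frac{1908 i \sqrt{6}}{7} \approx -133.0 + 667.66 i$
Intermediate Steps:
$g = \frac{12}{7}$ ($g = \left(-12\right) \left(- \frac{1}{7}\right) = \frac{12}{7} \approx 1.7143$)
$y{\left(k \right)} = \frac{12 \sqrt{k}}{7}$
$-133 + 159 y{\left(Q \right)} = -133 + 159 \frac{12 \sqrt{-6}}{7} = -133 + 159 \frac{12 i \sqrt{6}}{7} = -133 + \frac{1908 i \sqrt{6}}{7}$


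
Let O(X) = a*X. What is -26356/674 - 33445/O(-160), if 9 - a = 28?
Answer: -10266417/204896 ≈ -50.105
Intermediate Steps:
a = -19 (a = 9 - 1*28 = 9 - 28 = -19)
O(X) = -19*X
-26356/674 - 33445/O(-160) = -26356/674 - 33445/((-19*(-160))) = -26356*1/674 - 33445/3040 = -13178/337 - 33445*1/3040 = -13178/337 - 6689/608 = -10266417/204896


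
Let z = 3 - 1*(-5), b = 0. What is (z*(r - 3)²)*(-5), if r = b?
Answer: -360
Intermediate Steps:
z = 8 (z = 3 + 5 = 8)
r = 0
(z*(r - 3)²)*(-5) = (8*(0 - 3)²)*(-5) = (8*(-3)²)*(-5) = (8*9)*(-5) = 72*(-5) = -360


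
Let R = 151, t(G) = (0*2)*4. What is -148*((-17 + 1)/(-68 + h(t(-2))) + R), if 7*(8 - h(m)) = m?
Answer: -335812/15 ≈ -22387.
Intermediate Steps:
t(G) = 0 (t(G) = 0*4 = 0)
h(m) = 8 - m/7
-148*((-17 + 1)/(-68 + h(t(-2))) + R) = -148*((-17 + 1)/(-68 + (8 - ⅐*0)) + 151) = -148*(-16/(-68 + (8 + 0)) + 151) = -148*(-16/(-68 + 8) + 151) = -148*(-16/(-60) + 151) = -148*(-16*(-1/60) + 151) = -148*(4/15 + 151) = -148*2269/15 = -335812/15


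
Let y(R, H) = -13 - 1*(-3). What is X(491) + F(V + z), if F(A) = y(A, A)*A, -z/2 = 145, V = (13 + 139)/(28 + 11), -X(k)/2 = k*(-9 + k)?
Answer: -18348056/39 ≈ -4.7046e+5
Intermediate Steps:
y(R, H) = -10 (y(R, H) = -13 + 3 = -10)
X(k) = -2*k*(-9 + k)
V = 152/39 ≈ 3.8974
z = -290 (z = -2*145 = -290)
F(A) = -10*A
X(491) + F(V + z) = 2*491*(9 - 1*491) - 10*(152/39 - 290) = 2*491*(9 - 491) - 10*(-11158/39) = 2*491*(-482) + 111580/39 = -473324 + 111580/39 = -18348056/39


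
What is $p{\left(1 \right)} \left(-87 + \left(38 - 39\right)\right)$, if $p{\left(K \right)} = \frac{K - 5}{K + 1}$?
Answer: $176$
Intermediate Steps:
$p{\left(K \right)} = \frac{-5 + K}{1 + K}$
$p{\left(1 \right)} \left(-87 + \left(38 - 39\right)\right) = \frac{-5 + 1}{1 + 1} \left(-87 + \left(38 - 39\right)\right) = \frac{1}{2} \left(-4\right) \left(-87 + \left(38 - 39\right)\right) = \frac{1}{2} \left(-4\right) \left(-87 - 1\right) = \left(-2\right) \left(-88\right) = 176$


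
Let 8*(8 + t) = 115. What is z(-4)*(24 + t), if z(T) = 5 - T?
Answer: 2187/8 ≈ 273.38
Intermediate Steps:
t = 51/8 (t = -8 + (⅛)*115 = -8 + 115/8 = 51/8 ≈ 6.3750)
z(-4)*(24 + t) = (5 - 1*(-4))*(24 + 51/8) = (5 + 4)*(243/8) = 9*(243/8) = 2187/8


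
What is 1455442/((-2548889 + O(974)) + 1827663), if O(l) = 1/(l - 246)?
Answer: -1059561776/525052527 ≈ -2.0180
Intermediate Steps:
O(l) = 1/(-246 + l)
1455442/((-2548889 + O(974)) + 1827663) = 1455442/((-2548889 + 1/(-246 + 974)) + 1827663) = 1455442/((-2548889 + 1/728) + 1827663) = 1455442/(-1855591191/728 + 1827663) = 1455442/(-525052527/728) = 1455442*(-728/525052527) = -1059561776/525052527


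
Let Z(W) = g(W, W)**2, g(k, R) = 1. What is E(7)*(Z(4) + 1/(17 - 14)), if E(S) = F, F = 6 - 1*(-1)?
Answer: 28/3 ≈ 9.3333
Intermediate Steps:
F = 7 (F = 6 + 1 = 7)
E(S) = 7
Z(W) = 1 (Z(W) = 1**2 = 1)
E(7)*(Z(4) + 1/(17 - 14)) = 7*(1 + 1/(17 - 14)) = 7*(1 + 1/3) = 7*(4/3) = 28/3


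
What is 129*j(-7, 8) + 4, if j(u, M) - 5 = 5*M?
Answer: 5809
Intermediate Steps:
j(u, M) = 5 + 5*M
129*j(-7, 8) + 4 = 129*(5 + 5*8) + 4 = 129*(5 + 40) + 4 = 129*45 + 4 = 5805 + 4 = 5809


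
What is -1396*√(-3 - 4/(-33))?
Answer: -1396*I*√3135/33 ≈ -2368.6*I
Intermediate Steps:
-1396*√(-3 - 4/(-33)) = -1396*√(-3 - 4*(-1/33)) = -1396*√(-3 + 4/33) = -1396*I*√3135/33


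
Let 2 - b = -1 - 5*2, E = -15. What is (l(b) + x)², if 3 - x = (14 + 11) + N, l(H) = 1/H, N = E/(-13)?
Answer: 90000/169 ≈ 532.54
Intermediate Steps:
b = 13 (b = 2 - (-1 - 5*2) = 2 - (-1 - 10) = 2 - 1*(-11) = 2 + 11 = 13)
N = 15/13 (N = -15/(-13) = -15*(-1/13) = 15/13 ≈ 1.1538)
x = -301/13 (x = 3 - ((14 + 11) + 15/13) = 3 - (25 + 15/13) = 3 - 1*340/13 = 3 - 340/13 = -301/13 ≈ -23.154)
(l(b) + x)² = (1/13 - 301/13)² = (-300/13)² = 90000/169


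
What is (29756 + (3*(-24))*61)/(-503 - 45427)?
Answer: -12682/22965 ≈ -0.55223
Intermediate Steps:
(29756 + (3*(-24))*61)/(-503 - 45427) = (29756 - 72*61)/(-45930) = (29756 - 4392)*(-1/45930) = 25364*(-1/45930) = -12682/22965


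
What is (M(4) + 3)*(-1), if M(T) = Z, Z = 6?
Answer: -9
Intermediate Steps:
M(T) = 6
(M(4) + 3)*(-1) = (6 + 3)*(-1) = 9*(-1) = -9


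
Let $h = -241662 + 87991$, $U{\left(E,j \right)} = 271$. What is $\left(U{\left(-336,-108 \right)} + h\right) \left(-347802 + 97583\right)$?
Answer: $38383594600$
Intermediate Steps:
$h = -153671$
$\left(U{\left(-336,-108 \right)} + h\right) \left(-347802 + 97583\right) = \left(271 - 153671\right) \left(-347802 + 97583\right) = \left(-153400\right) \left(-250219\right) = 38383594600$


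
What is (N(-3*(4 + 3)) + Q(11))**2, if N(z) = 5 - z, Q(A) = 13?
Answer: 1521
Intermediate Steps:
(N(-3*(4 + 3)) + Q(11))**2 = ((5 - (-3)*(4 + 3)) + 13)**2 = ((5 - (-3)*7) + 13)**2 = ((5 - 1*(-21)) + 13)**2 = ((5 + 21) + 13)**2 = (26 + 13)**2 = 39**2 = 1521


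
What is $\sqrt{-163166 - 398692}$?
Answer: $i \sqrt{561858} \approx 749.57 i$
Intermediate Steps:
$\sqrt{-163166 - 398692} = \sqrt{-561858} = i \sqrt{561858}$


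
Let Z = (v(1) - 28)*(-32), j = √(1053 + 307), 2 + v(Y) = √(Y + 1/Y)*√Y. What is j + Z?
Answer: 960 - 32*√2 + 4*√85 ≈ 951.62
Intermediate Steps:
v(Y) = -2 + √Y*√(Y + 1/Y) (v(Y) = -2 + √(Y + 1/Y)*√Y = -2 + √Y*√(Y + 1/Y))
j = 4*√85 (j = √1360 = 4*√85 ≈ 36.878)
Z = 960 - 32*√2 (Z = ((-2 + √1*√(1 + 1/1)) - 28)*(-32) = ((-2 + 1*√(1 + 1)) - 28)*(-32) = ((-2 + 1*√2) - 28)*(-32) = ((-2 + √2) - 28)*(-32) = (-30 + √2)*(-32) = 960 - 32*√2 ≈ 914.75)
j + Z = 4*√85 + (960 - 32*√2) = 960 - 32*√2 + 4*√85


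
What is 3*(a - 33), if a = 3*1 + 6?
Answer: -72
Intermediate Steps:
a = 9 (a = 3 + 6 = 9)
3*(a - 33) = 3*(9 - 33) = 3*(-24) = -72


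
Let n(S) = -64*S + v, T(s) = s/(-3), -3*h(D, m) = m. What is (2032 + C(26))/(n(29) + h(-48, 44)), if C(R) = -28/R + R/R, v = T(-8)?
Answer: -26415/24284 ≈ -1.0878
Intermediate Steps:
h(D, m) = -m/3
T(s) = -s/3 (T(s) = s*(-1/3) = -s/3)
v = 8/3 (v = -1/3*(-8) = 8/3 ≈ 2.6667)
C(R) = 1 - 28/R (C(R) = -28/R + 1 = 1 - 28/R)
n(S) = 8/3 - 64*S (n(S) = -64*S + 8/3 = 8/3 - 64*S)
(2032 + C(26))/(n(29) + h(-48, 44)) = (2032 + (-28 + 26)/26)/((8/3 - 64*29) - 1/3*44) = (2032 + (1/26)*(-2))/((8/3 - 1856) - 44/3) = (2032 - 1/13)/(-5560/3 - 44/3) = (26415/13)/(-1868) = (26415/13)*(-1/1868) = -26415/24284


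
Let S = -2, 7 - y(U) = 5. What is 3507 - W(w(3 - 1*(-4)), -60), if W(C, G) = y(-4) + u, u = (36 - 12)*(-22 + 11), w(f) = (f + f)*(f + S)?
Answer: 3769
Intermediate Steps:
y(U) = 2 (y(U) = 7 - 1*5 = 7 - 5 = 2)
w(f) = 2*f*(-2 + f) (w(f) = (f + f)*(f - 2) = (2*f)*(-2 + f) = 2*f*(-2 + f))
u = -264 (u = 24*(-11) = -264)
W(C, G) = -262 (W(C, G) = 2 - 264 = -262)
3507 - W(w(3 - 1*(-4)), -60) = 3507 - 1*(-262) = 3507 + 262 = 3769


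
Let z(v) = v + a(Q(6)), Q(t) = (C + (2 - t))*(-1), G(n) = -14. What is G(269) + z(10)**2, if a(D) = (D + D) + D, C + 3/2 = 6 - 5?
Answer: 2153/4 ≈ 538.25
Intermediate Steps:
C = -1/2 (C = -3/2 + (6 - 5) = -3/2 + 1 = -1/2 ≈ -0.50000)
Q(t) = -3/2 + t (Q(t) = (-1/2 + (2 - t))*(-1) = (3/2 - t)*(-1) = -3/2 + t)
a(D) = 3*D (a(D) = 2*D + D = 3*D)
z(v) = 27/2 + v (z(v) = v + 3*(-3/2 + 6) = v + 3*(9/2) = v + 27/2 = 27/2 + v)
G(269) + z(10)**2 = -14 + (27/2 + 10)**2 = -14 + (47/2)**2 = -14 + 2209/4 = 2153/4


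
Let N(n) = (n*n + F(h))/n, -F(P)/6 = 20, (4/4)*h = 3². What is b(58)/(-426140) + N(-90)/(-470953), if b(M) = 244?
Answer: -434933/1131721305 ≈ -0.00038431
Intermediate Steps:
h = 9 (h = 3² = 9)
F(P) = -120 (F(P) = -6*20 = -120)
N(n) = (-120 + n²)/n (N(n) = (n*n - 120)/n = (n² - 120)/n = (-120 + n²)/n)
b(58)/(-426140) + N(-90)/(-470953) = 244/(-426140) + (-90 - 120/(-90))/(-470953) = 244*(-1/426140) + (-90 - 120*(-1/90))*(-1/470953) = -61/106535 + (-90 + 4/3)*(-1/470953) = -61/106535 - 266/3*(-1/470953) = -61/106535 + 2/10623 = -434933/1131721305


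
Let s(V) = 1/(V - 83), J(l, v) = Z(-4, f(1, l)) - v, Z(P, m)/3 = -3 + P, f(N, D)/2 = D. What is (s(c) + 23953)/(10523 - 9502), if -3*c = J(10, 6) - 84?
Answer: 1101837/46966 ≈ 23.460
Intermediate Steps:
f(N, D) = 2*D
Z(P, m) = -9 + 3*P (Z(P, m) = 3*(-3 + P) = -9 + 3*P)
J(l, v) = -21 - v (J(l, v) = (-9 + 3*(-4)) - v = (-9 - 12) - v = -21 - v)
c = 37 (c = -((-21 - 1*6) - 84)/3 = -((-21 - 6) - 84)/3 = -(-27 - 84)/3 = -1/3*(-111) = 37)
s(V) = 1/(-83 + V)
(s(c) + 23953)/(10523 - 9502) = (1/(-83 + 37) + 23953)/(10523 - 9502) = (1/(-46) + 23953)/1021 = (-1/46 + 23953)*(1/1021) = (1101837/46)*(1/1021) = 1101837/46966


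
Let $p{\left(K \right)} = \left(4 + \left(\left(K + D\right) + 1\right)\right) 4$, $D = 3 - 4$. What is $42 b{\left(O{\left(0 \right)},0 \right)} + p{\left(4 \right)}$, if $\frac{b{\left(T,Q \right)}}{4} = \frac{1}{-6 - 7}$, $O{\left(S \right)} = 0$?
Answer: $\frac{248}{13} \approx 19.077$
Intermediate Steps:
$D = -1$
$b{\left(T,Q \right)} = - \frac{4}{13}$ ($b{\left(T,Q \right)} = \frac{4}{-6 - 7} = \frac{4}{-13} = 4 \left(- \frac{1}{13}\right) = - \frac{4}{13}$)
$p{\left(K \right)} = 16 + 4 K$ ($p{\left(K \right)} = \left(4 + \left(\left(K - 1\right) + 1\right)\right) 4 = \left(4 + \left(\left(-1 + K\right) + 1\right)\right) 4 = \left(4 + K\right) 4 = 16 + 4 K$)
$42 b{\left(O{\left(0 \right)},0 \right)} + p{\left(4 \right)} = 42 \left(- \frac{4}{13}\right) + \left(16 + 4 \cdot 4\right) = - \frac{168}{13} + \left(16 + 16\right) = - \frac{168}{13} + 32 = \frac{248}{13}$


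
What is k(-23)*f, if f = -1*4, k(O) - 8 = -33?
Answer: 100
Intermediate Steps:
k(O) = -25 (k(O) = 8 - 33 = -25)
f = -4
k(-23)*f = -25*(-4) = 100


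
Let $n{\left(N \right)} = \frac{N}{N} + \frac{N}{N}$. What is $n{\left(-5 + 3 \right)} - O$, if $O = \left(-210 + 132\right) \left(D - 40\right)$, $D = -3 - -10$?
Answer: $-2572$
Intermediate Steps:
$D = 7$ ($D = -3 + 10 = 7$)
$O = 2574$ ($O = \left(-210 + 132\right) \left(7 - 40\right) = \left(-78\right) \left(-33\right) = 2574$)
$n{\left(N \right)} = 2$ ($n{\left(N \right)} = 1 + 1 = 2$)
$n{\left(-5 + 3 \right)} - O = 2 - 2574 = -2572$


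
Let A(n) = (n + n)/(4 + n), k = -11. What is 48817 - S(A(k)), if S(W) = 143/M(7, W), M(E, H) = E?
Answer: 341576/7 ≈ 48797.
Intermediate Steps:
A(n) = 2*n/(4 + n) (A(n) = (2*n)/(4 + n) = 2*n/(4 + n))
S(W) = 143/7
48817 - S(A(k)) = 48817 - 1*143/7 = 48817 - 143/7 = 341576/7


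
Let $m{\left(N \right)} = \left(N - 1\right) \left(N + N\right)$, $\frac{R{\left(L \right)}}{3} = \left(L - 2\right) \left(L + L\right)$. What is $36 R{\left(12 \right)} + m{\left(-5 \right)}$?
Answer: $25980$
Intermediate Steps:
$R{\left(L \right)} = 6 L \left(-2 + L\right)$ ($R{\left(L \right)} = 3 \left(L - 2\right) \left(L + L\right) = 3 \left(-2 + L\right) 2 L = 3 \cdot 2 L \left(-2 + L\right) = 6 L \left(-2 + L\right)$)
$m{\left(N \right)} = 2 N \left(-1 + N\right)$ ($m{\left(N \right)} = \left(-1 + N\right) 2 N = 2 N \left(-1 + N\right)$)
$36 R{\left(12 \right)} + m{\left(-5 \right)} = 36 \cdot 6 \cdot 12 \left(-2 + 12\right) + 2 \left(-5\right) \left(-1 - 5\right) = 36 \cdot 6 \cdot 12 \cdot 10 + 2 \left(-5\right) \left(-6\right) = 36 \cdot 720 + 60 = 25920 + 60 = 25980$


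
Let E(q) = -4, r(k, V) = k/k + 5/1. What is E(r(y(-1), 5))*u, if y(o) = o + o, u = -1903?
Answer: 7612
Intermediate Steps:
y(o) = 2*o
r(k, V) = 6 (r(k, V) = 1 + 5*1 = 1 + 5 = 6)
E(r(y(-1), 5))*u = -4*(-1903) = 7612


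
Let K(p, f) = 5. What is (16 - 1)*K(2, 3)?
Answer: 75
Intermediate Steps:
(16 - 1)*K(2, 3) = (16 - 1)*5 = 15*5 = 75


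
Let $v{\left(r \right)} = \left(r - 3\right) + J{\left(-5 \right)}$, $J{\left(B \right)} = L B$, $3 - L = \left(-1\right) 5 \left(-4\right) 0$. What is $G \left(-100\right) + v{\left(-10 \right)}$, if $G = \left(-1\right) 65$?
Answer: $6472$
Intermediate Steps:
$G = -65$
$L = 3$ ($L = 3 - \left(-1\right) 5 \left(-4\right) 0 = 3 - \left(-5\right) \left(-4\right) 0 = 3 - 20 \cdot 0 = 3 - 0 = 3 + 0 = 3$)
$J{\left(B \right)} = 3 B$
$v{\left(r \right)} = -18 + r$ ($v{\left(r \right)} = \left(r - 3\right) + 3 \left(-5\right) = \left(-3 + r\right) - 15 = -18 + r$)
$G \left(-100\right) + v{\left(-10 \right)} = \left(-65\right) \left(-100\right) - 28 = 6500 - 28 = 6472$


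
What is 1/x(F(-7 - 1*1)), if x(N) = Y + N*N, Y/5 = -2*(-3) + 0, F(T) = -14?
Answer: 1/226 ≈ 0.0044248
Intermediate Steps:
Y = 30 (Y = 5*(-2*(-3) + 0) = 5*(6 + 0) = 5*6 = 30)
x(N) = 30 + N**2 (x(N) = 30 + N*N = 30 + N**2)
1/x(F(-7 - 1*1)) = 1/(30 + (-14)**2) = 1/(30 + 196) = 1/226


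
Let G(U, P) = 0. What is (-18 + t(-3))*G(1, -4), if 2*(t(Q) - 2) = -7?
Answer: 0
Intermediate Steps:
t(Q) = -3/2 (t(Q) = 2 + (½)*(-7) = 2 - 7/2 = -3/2)
(-18 + t(-3))*G(1, -4) = (-18 - 3/2)*0 = -39/2*0 = 0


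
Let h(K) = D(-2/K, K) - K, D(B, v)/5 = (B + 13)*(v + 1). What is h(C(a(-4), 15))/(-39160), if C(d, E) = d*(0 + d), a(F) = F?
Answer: -8627/313280 ≈ -0.027538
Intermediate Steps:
C(d, E) = d² (C(d, E) = d*d = d²)
D(B, v) = 5*(1 + v)*(13 + B) (D(B, v) = 5*((B + 13)*(v + 1)) = 5*((13 + B)*(1 + v)) = 5*((1 + v)*(13 + B)) = 5*(1 + v)*(13 + B))
h(K) = 55 - 10/K + 64*K (h(K) = (65 + 5*(-2/K) + 65*K + 5*(-2/K)*K) - K = (65 - 10/K + 65*K - 10) - K = (55 - 10/K + 65*K) - K = 55 - 10/K + 64*K)
h(C(a(-4), 15))/(-39160) = (55 - 10/((-4)²) + 64*(-4)²)/(-39160) = (55 - 10/16 + 64*16)*(-1/39160) = (55 - 10*1/16 + 1024)*(-1/39160) = (55 - 5/8 + 1024)*(-1/39160) = (8627/8)*(-1/39160) = -8627/313280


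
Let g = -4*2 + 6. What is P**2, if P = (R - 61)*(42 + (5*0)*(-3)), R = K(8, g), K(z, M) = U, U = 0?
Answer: 6563844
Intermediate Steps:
g = -2 (g = -8 + 6 = -2)
K(z, M) = 0
R = 0
P = -2562 (P = (0 - 61)*(42 + (5*0)*(-3)) = -61*(42 + 0*(-3)) = -61*(42 + 0) = -61*42 = -2562)
P**2 = (-2562)**2 = 6563844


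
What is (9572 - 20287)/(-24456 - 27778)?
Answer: 10715/52234 ≈ 0.20513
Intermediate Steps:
(9572 - 20287)/(-24456 - 27778) = -10715/(-52234) = -10715*(-1/52234) = 10715/52234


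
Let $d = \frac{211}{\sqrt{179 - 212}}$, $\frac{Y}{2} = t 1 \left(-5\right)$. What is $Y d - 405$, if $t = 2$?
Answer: $-405 + \frac{4220 i \sqrt{33}}{33} \approx -405.0 + 734.61 i$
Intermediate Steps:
$Y = -20$ ($Y = 2 \cdot 2 \cdot 1 \left(-5\right) = 2 \cdot 2 \left(-5\right) = 2 \left(-10\right) = -20$)
$d = - \frac{211 i \sqrt{33}}{33}$ ($d = \frac{211}{\sqrt{-33}} = \frac{211}{i \sqrt{33}} = 211 \left(- \frac{i \sqrt{33}}{33}\right) = - \frac{211 i \sqrt{33}}{33} \approx - 36.73 i$)
$Y d - 405 = - 20 \left(- \frac{211 i \sqrt{33}}{33}\right) - 405 = \frac{4220 i \sqrt{33}}{33} - 405 = -405 + \frac{4220 i \sqrt{33}}{33}$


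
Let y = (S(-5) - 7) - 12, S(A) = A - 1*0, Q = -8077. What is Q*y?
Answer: 193848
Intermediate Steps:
S(A) = A (S(A) = A + 0 = A)
y = -24 (y = (-5 - 7) - 12 = -12 - 12 = -24)
Q*y = -8077*(-24) = 193848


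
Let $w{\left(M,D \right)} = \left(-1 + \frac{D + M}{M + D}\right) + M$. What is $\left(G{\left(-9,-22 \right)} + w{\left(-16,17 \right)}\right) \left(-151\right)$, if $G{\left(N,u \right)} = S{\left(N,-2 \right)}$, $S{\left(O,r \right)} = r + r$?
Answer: $3020$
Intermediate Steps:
$S{\left(O,r \right)} = 2 r$
$G{\left(N,u \right)} = -4$ ($G{\left(N,u \right)} = 2 \left(-2\right) = -4$)
$w{\left(M,D \right)} = M$ ($w{\left(M,D \right)} = \left(-1 + \frac{D + M}{D + M}\right) + M = \left(-1 + 1\right) + M = 0 + M = M$)
$\left(G{\left(-9,-22 \right)} + w{\left(-16,17 \right)}\right) \left(-151\right) = \left(-4 - 16\right) \left(-151\right) = \left(-20\right) \left(-151\right) = 3020$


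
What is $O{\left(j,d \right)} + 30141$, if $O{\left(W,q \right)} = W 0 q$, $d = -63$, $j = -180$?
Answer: $30141$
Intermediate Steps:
$O{\left(W,q \right)} = 0$ ($O{\left(W,q \right)} = 0 q = 0$)
$O{\left(j,d \right)} + 30141 = 0 + 30141 = 30141$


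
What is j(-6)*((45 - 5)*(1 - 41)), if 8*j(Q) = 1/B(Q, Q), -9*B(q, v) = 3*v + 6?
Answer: -150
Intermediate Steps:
B(q, v) = -⅔ - v/3 (B(q, v) = -(3*v + 6)/9 = -(6 + 3*v)/9 = -⅔ - v/3)
j(Q) = 1/(8*(-⅔ - Q/3))
j(-6)*((45 - 5)*(1 - 41)) = (-3/(16 + 8*(-6)))*((45 - 5)*(1 - 41)) = (-3/(16 - 48))*(40*(-40)) = -3/(-32)*(-1600) = -3*(-1/32)*(-1600) = (3/32)*(-1600) = -150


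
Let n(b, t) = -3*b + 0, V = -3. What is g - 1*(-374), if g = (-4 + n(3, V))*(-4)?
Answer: 426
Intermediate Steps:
n(b, t) = -3*b
g = 52 (g = (-4 - 3*3)*(-4) = (-4 - 9)*(-4) = -13*(-4) = 52)
g - 1*(-374) = 52 - 1*(-374) = 52 + 374 = 426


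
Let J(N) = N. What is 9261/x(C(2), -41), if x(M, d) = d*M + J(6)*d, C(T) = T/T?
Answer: -1323/41 ≈ -32.268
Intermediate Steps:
C(T) = 1
x(M, d) = 6*d + M*d (x(M, d) = d*M + 6*d = M*d + 6*d = 6*d + M*d)
9261/x(C(2), -41) = 9261/((-41*(6 + 1))) = 9261/((-41*7)) = 9261/(-287) = 9261*(-1/287) = -1323/41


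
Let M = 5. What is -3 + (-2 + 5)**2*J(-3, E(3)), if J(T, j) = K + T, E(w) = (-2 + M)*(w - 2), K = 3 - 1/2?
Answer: -15/2 ≈ -7.5000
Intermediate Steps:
K = 5/2 (K = 3 - 1*1/2 = 3 - 1/2 = 5/2 ≈ 2.5000)
E(w) = -6 + 3*w (E(w) = (-2 + 5)*(w - 2) = 3*(-2 + w) = -6 + 3*w)
J(T, j) = 5/2 + T
-3 + (-2 + 5)**2*J(-3, E(3)) = -3 + (-2 + 5)**2*(5/2 - 3) = -3 + 3**2*(-1/2) = -3 + 9*(-1/2) = -3 - 9/2 = -15/2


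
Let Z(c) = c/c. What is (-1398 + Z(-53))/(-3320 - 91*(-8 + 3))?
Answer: 1397/2865 ≈ 0.48761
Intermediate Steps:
Z(c) = 1
(-1398 + Z(-53))/(-3320 - 91*(-8 + 3)) = (-1398 + 1)/(-3320 - 91*(-8 + 3)) = -1397/(-3320 - 91*(-5)) = -1397/(-3320 + 455) = -1397/(-2865) = -1397*(-1/2865) = 1397/2865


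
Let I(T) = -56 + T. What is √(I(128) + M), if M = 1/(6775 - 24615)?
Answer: √1432194085/4460 ≈ 8.4853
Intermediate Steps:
M = -1/17840 (M = 1/(-17840) = -1/17840 ≈ -5.6054e-5)
√(I(128) + M) = √((-56 + 128) - 1/17840) = √(72 - 1/17840) = √(1284479/17840) = √1432194085/4460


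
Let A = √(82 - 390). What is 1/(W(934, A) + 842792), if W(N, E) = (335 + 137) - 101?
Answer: 1/843163 ≈ 1.1860e-6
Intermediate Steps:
A = 2*I*√77 (A = √(-308) = 2*I*√77 ≈ 17.55*I)
W(N, E) = 371 (W(N, E) = 472 - 101 = 371)
1/(W(934, A) + 842792) = 1/(371 + 842792) = 1/843163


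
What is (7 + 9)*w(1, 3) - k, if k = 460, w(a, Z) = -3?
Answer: -508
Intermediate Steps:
(7 + 9)*w(1, 3) - k = (7 + 9)*(-3) - 1*460 = 16*(-3) - 460 = -48 - 460 = -508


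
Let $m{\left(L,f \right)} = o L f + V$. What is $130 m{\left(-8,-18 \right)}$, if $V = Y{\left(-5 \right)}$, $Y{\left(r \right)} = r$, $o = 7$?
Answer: $130390$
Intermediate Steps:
$V = -5$
$m{\left(L,f \right)} = -5 + 7 L f$ ($m{\left(L,f \right)} = 7 L f - 5 = -5 + 7 L f$)
$130 m{\left(-8,-18 \right)} = 130 \left(-5 + 7 \left(-8\right) \left(-18\right)\right) = 130 \left(-5 + 1008\right) = 130 \cdot 1003 = 130390$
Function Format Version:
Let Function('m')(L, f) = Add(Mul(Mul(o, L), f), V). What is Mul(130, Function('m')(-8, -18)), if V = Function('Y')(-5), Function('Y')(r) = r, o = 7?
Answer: 130390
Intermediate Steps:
V = -5
Function('m')(L, f) = Add(-5, Mul(7, L, f)) (Function('m')(L, f) = Add(Mul(Mul(7, L), f), -5) = Add(Mul(7, L, f), -5) = Add(-5, Mul(7, L, f)))
Mul(130, Function('m')(-8, -18)) = Mul(130, Add(-5, Mul(7, -8, -18))) = Mul(130, Add(-5, 1008)) = Mul(130, 1003) = 130390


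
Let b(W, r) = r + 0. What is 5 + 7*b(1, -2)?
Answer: -9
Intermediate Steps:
b(W, r) = r
5 + 7*b(1, -2) = 5 + 7*(-2) = 5 - 14 = -9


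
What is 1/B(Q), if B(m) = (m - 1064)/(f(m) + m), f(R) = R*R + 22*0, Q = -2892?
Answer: -2090193/989 ≈ -2113.4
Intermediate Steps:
f(R) = R² (f(R) = R² + 0 = R²)
B(m) = (-1064 + m)/(m + m²) (B(m) = (m - 1064)/(m² + m) = (-1064 + m)/(m + m²))
1/B(Q) = 1/((-1064 - 2892)/((-2892)*(1 - 2892))) = 1/(-1/2892*(-3956)/(-2891)) = 1/(-1/2892*(-1/2891)*(-3956)) = 1/(-989/2090193) = -2090193/989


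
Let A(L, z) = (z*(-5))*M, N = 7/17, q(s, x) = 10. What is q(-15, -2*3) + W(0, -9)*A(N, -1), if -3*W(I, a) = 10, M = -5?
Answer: 280/3 ≈ 93.333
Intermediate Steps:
N = 7/17 (N = 7*(1/17) = 7/17 ≈ 0.41176)
A(L, z) = 25*z (A(L, z) = (z*(-5))*(-5) = -5*z*(-5) = 25*z)
W(I, a) = -10/3 (W(I, a) = -1/3*10 = -10/3)
q(-15, -2*3) + W(0, -9)*A(N, -1) = 10 - 250*(-1)/3 = 10 - 10/3*(-25) = 10 + 250/3 = 280/3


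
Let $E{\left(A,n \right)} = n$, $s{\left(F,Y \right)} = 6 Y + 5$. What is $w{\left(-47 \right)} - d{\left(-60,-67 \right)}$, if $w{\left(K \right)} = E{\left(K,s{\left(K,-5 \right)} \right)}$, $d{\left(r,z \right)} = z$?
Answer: $42$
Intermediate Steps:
$s{\left(F,Y \right)} = 5 + 6 Y$
$w{\left(K \right)} = -25$ ($w{\left(K \right)} = 5 + 6 \left(-5\right) = 5 - 30 = -25$)
$w{\left(-47 \right)} - d{\left(-60,-67 \right)} = -25 - -67 = -25 + 67 = 42$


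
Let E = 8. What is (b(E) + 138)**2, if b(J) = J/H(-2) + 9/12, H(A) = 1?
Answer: 344569/16 ≈ 21536.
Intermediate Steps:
b(J) = 3/4 + J (b(J) = J/1 + 9/12 = J*1 + 9*(1/12) = J + 3/4 = 3/4 + J)
(b(E) + 138)**2 = ((3/4 + 8) + 138)**2 = (35/4 + 138)**2 = (587/4)**2 = 344569/16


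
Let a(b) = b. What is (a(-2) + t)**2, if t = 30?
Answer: 784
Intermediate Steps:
(a(-2) + t)**2 = (-2 + 30)**2 = 28**2 = 784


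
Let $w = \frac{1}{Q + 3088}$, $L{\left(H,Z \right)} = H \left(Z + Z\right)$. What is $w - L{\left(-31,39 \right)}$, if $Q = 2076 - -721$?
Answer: $\frac{14229931}{5885} \approx 2418.0$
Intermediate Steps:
$L{\left(H,Z \right)} = 2 H Z$ ($L{\left(H,Z \right)} = H 2 Z = 2 H Z$)
$Q = 2797$ ($Q = 2076 + 721 = 2797$)
$w = \frac{1}{5885}$ ($w = \frac{1}{2797 + 3088} = \frac{1}{5885} \approx 0.00016992$)
$w - L{\left(-31,39 \right)} = \frac{1}{5885} - 2 \left(-31\right) 39 = \frac{1}{5885} - -2418 = \frac{1}{5885} + 2418 = \frac{14229931}{5885}$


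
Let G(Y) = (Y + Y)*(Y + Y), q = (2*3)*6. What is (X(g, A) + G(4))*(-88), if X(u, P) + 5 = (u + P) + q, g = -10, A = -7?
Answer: -6864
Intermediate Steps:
q = 36 (q = 6*6 = 36)
X(u, P) = 31 + P + u (X(u, P) = -5 + ((u + P) + 36) = -5 + ((P + u) + 36) = -5 + (36 + P + u) = 31 + P + u)
G(Y) = 4*Y² (G(Y) = (2*Y)*(2*Y) = 4*Y²)
(X(g, A) + G(4))*(-88) = ((31 - 7 - 10) + 4*4²)*(-88) = (14 + 4*16)*(-88) = (14 + 64)*(-88) = 78*(-88) = -6864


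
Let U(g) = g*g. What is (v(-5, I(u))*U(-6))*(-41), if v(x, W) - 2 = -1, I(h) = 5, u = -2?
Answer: -1476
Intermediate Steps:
U(g) = g**2
v(x, W) = 1 (v(x, W) = 2 - 1 = 1)
(v(-5, I(u))*U(-6))*(-41) = (1*(-6)**2)*(-41) = (1*36)*(-41) = 36*(-41) = -1476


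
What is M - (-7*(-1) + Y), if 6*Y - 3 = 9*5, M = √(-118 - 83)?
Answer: -15 + I*√201 ≈ -15.0 + 14.177*I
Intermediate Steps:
M = I*√201 (M = √(-201) = I*√201 ≈ 14.177*I)
Y = 8 (Y = ½ + (9*5)/6 = ½ + (⅙)*45 = ½ + 15/2 = 8)
M - (-7*(-1) + Y) = I*√201 - (-7*(-1) + 8) = I*√201 - (7 + 8) = I*√201 - 1*15 = I*√201 - 15 = -15 + I*√201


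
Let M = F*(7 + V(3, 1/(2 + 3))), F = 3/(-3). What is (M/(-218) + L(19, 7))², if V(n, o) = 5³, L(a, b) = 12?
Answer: 1887876/11881 ≈ 158.90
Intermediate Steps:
F = -1 (F = 3*(-⅓) = -1)
V(n, o) = 125
M = -132 (M = -(7 + 125) = -1*132 = -132)
(M/(-218) + L(19, 7))² = (-132/(-218) + 12)² = (-132*(-1/218) + 12)² = (66/109 + 12)² = (1374/109)² = 1887876/11881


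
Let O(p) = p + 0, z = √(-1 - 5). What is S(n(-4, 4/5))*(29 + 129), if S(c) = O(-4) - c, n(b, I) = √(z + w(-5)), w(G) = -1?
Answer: -632 - 158*√(-1 + I*√6) ≈ -775.33 - 213.32*I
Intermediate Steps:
z = I*√6 (z = √(-6) = I*√6 ≈ 2.4495*I)
O(p) = p
n(b, I) = √(-1 + I*√6) (n(b, I) = √(I*√6 - 1) = √(-1 + I*√6))
S(c) = -4 - c
S(n(-4, 4/5))*(29 + 129) = (-4 - √(-1 + I*√6))*(29 + 129) = (-4 - √(-1 + I*√6))*158 = -632 - 158*√(-1 + I*√6)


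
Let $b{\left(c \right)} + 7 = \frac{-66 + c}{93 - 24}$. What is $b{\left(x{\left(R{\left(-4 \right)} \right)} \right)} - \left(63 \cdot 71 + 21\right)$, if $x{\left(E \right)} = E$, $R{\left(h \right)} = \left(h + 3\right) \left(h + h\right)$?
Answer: $- \frac{310627}{69} \approx -4501.8$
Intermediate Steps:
$R{\left(h \right)} = 2 h \left(3 + h\right)$ ($R{\left(h \right)} = \left(3 + h\right) 2 h = 2 h \left(3 + h\right)$)
$b{\left(c \right)} = - \frac{183}{23} + \frac{c}{69}$ ($b{\left(c \right)} = -7 + \frac{-66 + c}{93 - 24} = -7 + \frac{-66 + c}{69} = -7 + \left(-66 + c\right) \frac{1}{69} = -7 + \left(- \frac{22}{23} + \frac{c}{69}\right) = - \frac{183}{23} + \frac{c}{69}$)
$b{\left(x{\left(R{\left(-4 \right)} \right)} \right)} - \left(63 \cdot 71 + 21\right) = \left(- \frac{183}{23} + \frac{2 \left(-4\right) \left(3 - 4\right)}{69}\right) - \left(63 \cdot 71 + 21\right) = \left(- \frac{183}{23} + \frac{2 \left(-4\right) \left(-1\right)}{69}\right) - \left(4473 + 21\right) = \left(- \frac{183}{23} + \frac{1}{69} \cdot 8\right) - 4494 = \left(- \frac{183}{23} + \frac{8}{69}\right) - 4494 = - \frac{541}{69} - 4494 = - \frac{310627}{69}$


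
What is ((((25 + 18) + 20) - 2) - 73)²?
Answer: 144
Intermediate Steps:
((((25 + 18) + 20) - 2) - 73)² = (((43 + 20) - 2) - 73)² = ((63 - 2) - 73)² = (61 - 73)² = (-12)² = 144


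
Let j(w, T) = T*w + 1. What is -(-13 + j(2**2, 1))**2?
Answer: -64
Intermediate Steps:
j(w, T) = 1 + T*w
-(-13 + j(2**2, 1))**2 = -(-13 + (1 + 1*2**2))**2 = -(-13 + (1 + 1*4))**2 = -(-13 + (1 + 4))**2 = -(-13 + 5)**2 = -1*(-8)**2 = -1*64 = -64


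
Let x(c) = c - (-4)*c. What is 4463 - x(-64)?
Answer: 4783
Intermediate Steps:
x(c) = 5*c (x(c) = c + 4*c = 5*c)
4463 - x(-64) = 4463 - 5*(-64) = 4463 - 1*(-320) = 4463 + 320 = 4783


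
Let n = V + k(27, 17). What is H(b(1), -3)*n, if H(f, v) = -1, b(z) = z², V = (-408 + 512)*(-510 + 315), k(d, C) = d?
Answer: 20253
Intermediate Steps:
V = -20280 (V = 104*(-195) = -20280)
n = -20253 (n = -20280 + 27 = -20253)
H(b(1), -3)*n = -1*(-20253) = 20253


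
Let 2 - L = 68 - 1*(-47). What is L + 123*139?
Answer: 16984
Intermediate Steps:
L = -113 (L = 2 - (68 - 1*(-47)) = 2 - (68 + 47) = 2 - 1*115 = 2 - 115 = -113)
L + 123*139 = -113 + 123*139 = -113 + 17097 = 16984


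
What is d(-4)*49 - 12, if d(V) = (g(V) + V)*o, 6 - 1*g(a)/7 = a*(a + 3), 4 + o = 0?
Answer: -1972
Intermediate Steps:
o = -4 (o = -4 + 0 = -4)
g(a) = 42 - 7*a*(3 + a) (g(a) = 42 - 7*a*(a + 3) = 42 - 7*a*(3 + a))
d(V) = -168 + 28*V**2 + 80*V (d(V) = ((42 - 21*V - 7*V**2) + V)*(-4) = (42 - 20*V - 7*V**2)*(-4) = -168 + 28*V**2 + 80*V)
d(-4)*49 - 12 = (-168 + 28*(-4)**2 + 80*(-4))*49 - 12 = (-168 + 28*16 - 320)*49 - 12 = (-168 + 448 - 320)*49 - 12 = -40*49 - 12 = -1960 - 12 = -1972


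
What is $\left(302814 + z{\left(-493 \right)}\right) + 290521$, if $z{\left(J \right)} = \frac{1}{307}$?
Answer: $\frac{182153846}{307} \approx 5.9334 \cdot 10^{5}$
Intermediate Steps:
$z{\left(J \right)} = \frac{1}{307}$
$\left(302814 + z{\left(-493 \right)}\right) + 290521 = \left(302814 + \frac{1}{307}\right) + 290521 = \frac{92963899}{307} + 290521 = \frac{182153846}{307}$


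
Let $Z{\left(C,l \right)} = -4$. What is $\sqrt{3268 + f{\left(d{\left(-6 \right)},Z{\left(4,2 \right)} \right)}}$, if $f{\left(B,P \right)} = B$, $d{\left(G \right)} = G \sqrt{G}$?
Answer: $\sqrt{3268 - 6 i \sqrt{6}} \approx 57.167 - 0.1285 i$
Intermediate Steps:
$d{\left(G \right)} = G^{\frac{3}{2}}$
$\sqrt{3268 + f{\left(d{\left(-6 \right)},Z{\left(4,2 \right)} \right)}} = \sqrt{3268 + \left(-6\right)^{\frac{3}{2}}} = \sqrt{3268 - 6 i \sqrt{6}}$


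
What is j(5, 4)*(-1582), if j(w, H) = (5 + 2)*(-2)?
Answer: 22148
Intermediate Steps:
j(w, H) = -14 (j(w, H) = 7*(-2) = -14)
j(5, 4)*(-1582) = -14*(-1582) = 22148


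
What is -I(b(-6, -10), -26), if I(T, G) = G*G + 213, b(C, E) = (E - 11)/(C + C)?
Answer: -889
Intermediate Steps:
b(C, E) = (-11 + E)/(2*C) (b(C, E) = (-11 + E)/((2*C)) = (-11 + E)*(1/(2*C)) = (-11 + E)/(2*C))
I(T, G) = 213 + G² (I(T, G) = G² + 213 = 213 + G²)
-I(b(-6, -10), -26) = -(213 + (-26)²) = -(213 + 676) = -1*889 = -889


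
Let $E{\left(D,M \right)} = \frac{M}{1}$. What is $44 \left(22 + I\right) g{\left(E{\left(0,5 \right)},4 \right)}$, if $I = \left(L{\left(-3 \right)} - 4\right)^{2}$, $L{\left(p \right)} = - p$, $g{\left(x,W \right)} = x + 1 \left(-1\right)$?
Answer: $4048$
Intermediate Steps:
$E{\left(D,M \right)} = M$ ($E{\left(D,M \right)} = M 1 = M$)
$g{\left(x,W \right)} = -1 + x$ ($g{\left(x,W \right)} = x - 1 = -1 + x$)
$I = 1$ ($I = \left(\left(-1\right) \left(-3\right) - 4\right)^{2} = \left(3 - 4\right)^{2} = \left(-1\right)^{2} = 1$)
$44 \left(22 + I\right) g{\left(E{\left(0,5 \right)},4 \right)} = 44 \left(22 + 1\right) \left(-1 + 5\right) = 44 \cdot 23 \cdot 4 = 1012 \cdot 4 = 4048$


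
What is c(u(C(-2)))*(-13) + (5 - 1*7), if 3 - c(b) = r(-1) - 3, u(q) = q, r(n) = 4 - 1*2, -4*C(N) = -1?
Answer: -54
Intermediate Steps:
C(N) = ¼ (C(N) = -¼*(-1) = ¼)
r(n) = 2 (r(n) = 4 - 2 = 2)
c(b) = 4 (c(b) = 3 - (2 - 3) = 3 - 1*(-1) = 3 + 1 = 4)
c(u(C(-2)))*(-13) + (5 - 1*7) = 4*(-13) + (5 - 1*7) = -52 + (5 - 7) = -52 - 2 = -54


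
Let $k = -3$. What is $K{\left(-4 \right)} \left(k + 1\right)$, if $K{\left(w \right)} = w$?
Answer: $8$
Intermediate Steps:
$K{\left(-4 \right)} \left(k + 1\right) = - 4 \left(-3 + 1\right) = \left(-4\right) \left(-2\right) = 8$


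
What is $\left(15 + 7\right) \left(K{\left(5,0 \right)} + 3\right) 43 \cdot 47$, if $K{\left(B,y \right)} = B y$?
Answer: $133386$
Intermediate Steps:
$\left(15 + 7\right) \left(K{\left(5,0 \right)} + 3\right) 43 \cdot 47 = \left(15 + 7\right) \left(5 \cdot 0 + 3\right) 43 \cdot 47 = 22 \left(0 + 3\right) 43 \cdot 47 = 22 \cdot 3 \cdot 43 \cdot 47 = 66 \cdot 43 \cdot 47 = 2838 \cdot 47 = 133386$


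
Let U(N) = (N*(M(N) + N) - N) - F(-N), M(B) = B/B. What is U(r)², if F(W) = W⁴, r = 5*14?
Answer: 576244826010000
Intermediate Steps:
r = 70
M(B) = 1
U(N) = -N - N⁴ + N*(1 + N) (U(N) = (N*(1 + N) - N) - (-N)⁴ = (-N + N*(1 + N)) - N⁴ = -N - N⁴ + N*(1 + N))
U(r)² = (70² - 1*70⁴)² = (4900 - 1*24010000)² = (4900 - 24010000)² = (-24005100)² = 576244826010000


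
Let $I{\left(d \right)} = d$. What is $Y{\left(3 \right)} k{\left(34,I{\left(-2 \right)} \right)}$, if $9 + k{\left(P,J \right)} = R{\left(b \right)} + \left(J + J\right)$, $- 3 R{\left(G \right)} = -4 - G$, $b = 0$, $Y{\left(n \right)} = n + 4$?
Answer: $- \frac{245}{3} \approx -81.667$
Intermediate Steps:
$Y{\left(n \right)} = 4 + n$
$R{\left(G \right)} = \frac{4}{3} + \frac{G}{3}$ ($R{\left(G \right)} = - \frac{-4 - G}{3} = \frac{4}{3} + \frac{G}{3}$)
$k{\left(P,J \right)} = - \frac{23}{3} + 2 J$ ($k{\left(P,J \right)} = -9 + \left(\left(\frac{4}{3} + \frac{1}{3} \cdot 0\right) + \left(J + J\right)\right) = -9 + \left(\left(\frac{4}{3} + 0\right) + 2 J\right) = -9 + \left(\frac{4}{3} + 2 J\right) = - \frac{23}{3} + 2 J$)
$Y{\left(3 \right)} k{\left(34,I{\left(-2 \right)} \right)} = \left(4 + 3\right) \left(- \frac{23}{3} + 2 \left(-2\right)\right) = 7 \left(- \frac{23}{3} - 4\right) = 7 \left(- \frac{35}{3}\right) = - \frac{245}{3}$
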